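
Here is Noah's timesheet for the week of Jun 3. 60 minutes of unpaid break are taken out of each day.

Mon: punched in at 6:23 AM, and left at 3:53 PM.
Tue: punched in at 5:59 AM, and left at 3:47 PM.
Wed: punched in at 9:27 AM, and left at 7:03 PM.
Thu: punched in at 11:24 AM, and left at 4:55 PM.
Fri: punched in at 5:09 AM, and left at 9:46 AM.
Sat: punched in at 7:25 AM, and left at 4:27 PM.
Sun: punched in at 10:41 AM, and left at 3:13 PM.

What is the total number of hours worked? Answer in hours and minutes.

45 h 36 min

Mon: 6:23 AM–3:53 PM = 9 h 30 min; less 60 min break → 8 h 30 min
Tue: 5:59 AM–3:47 PM = 9 h 48 min; less 60 min break → 8 h 48 min
Wed: 9:27 AM–7:03 PM = 9 h 36 min; less 60 min break → 8 h 36 min
Thu: 11:24 AM–4:55 PM = 5 h 31 min; less 60 min break → 4 h 31 min
Fri: 5:09 AM–9:46 AM = 4 h 37 min; less 60 min break → 3 h 37 min
Sat: 7:25 AM–4:27 PM = 9 h 2 min; less 60 min break → 8 h 2 min
Sun: 10:41 AM–3:13 PM = 4 h 32 min; less 60 min break → 3 h 32 min
Total: 8 h 30 min + 8 h 48 min + 8 h 36 min + 4 h 31 min + 3 h 37 min + 8 h 2 min + 3 h 32 min = 45 h 36 min.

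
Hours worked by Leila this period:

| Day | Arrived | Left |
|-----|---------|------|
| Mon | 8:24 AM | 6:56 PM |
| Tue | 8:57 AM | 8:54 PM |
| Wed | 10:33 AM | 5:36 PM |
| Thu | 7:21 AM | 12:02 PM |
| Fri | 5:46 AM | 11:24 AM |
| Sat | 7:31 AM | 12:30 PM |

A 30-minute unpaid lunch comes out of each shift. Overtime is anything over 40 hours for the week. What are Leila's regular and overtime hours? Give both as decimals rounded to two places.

Mon: 8:24 AM–6:56 PM = 10 h 32 min; less 30 min break → 10 h 2 min
Tue: 8:57 AM–8:54 PM = 11 h 57 min; less 30 min break → 11 h 27 min
Wed: 10:33 AM–5:36 PM = 7 h 3 min; less 30 min break → 6 h 33 min
Thu: 7:21 AM–12:02 PM = 4 h 41 min; less 30 min break → 4 h 11 min
Fri: 5:46 AM–11:24 AM = 5 h 38 min; less 30 min break → 5 h 8 min
Sat: 7:31 AM–12:30 PM = 4 h 59 min; less 30 min break → 4 h 29 min
Total worked: 41 h 50 min = 41.83 h.
Threshold 40 h → overtime 1 h 50 min, regular 40 h 0 min.

Regular 40.00 hours, overtime 1.83 hours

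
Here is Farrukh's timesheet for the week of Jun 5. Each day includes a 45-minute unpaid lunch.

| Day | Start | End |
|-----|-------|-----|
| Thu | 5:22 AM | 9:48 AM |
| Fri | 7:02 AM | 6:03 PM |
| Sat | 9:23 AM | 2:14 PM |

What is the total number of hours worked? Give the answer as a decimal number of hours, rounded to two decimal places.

Thu: 5:22 AM–9:48 AM = 4 h 26 min; less 45 min break → 3 h 41 min
Fri: 7:02 AM–6:03 PM = 11 h 1 min; less 45 min break → 10 h 16 min
Sat: 9:23 AM–2:14 PM = 4 h 51 min; less 45 min break → 4 h 6 min
Total: 3 h 41 min + 10 h 16 min + 4 h 6 min = 18 h 3 min.

18.05 hours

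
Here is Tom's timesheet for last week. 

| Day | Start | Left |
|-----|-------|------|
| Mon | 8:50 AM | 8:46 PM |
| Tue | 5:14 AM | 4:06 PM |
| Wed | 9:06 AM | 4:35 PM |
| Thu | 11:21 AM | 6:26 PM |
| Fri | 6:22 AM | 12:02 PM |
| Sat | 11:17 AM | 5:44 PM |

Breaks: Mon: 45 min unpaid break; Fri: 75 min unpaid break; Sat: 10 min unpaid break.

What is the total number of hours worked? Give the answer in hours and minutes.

47 h 19 min

Mon: 8:50 AM–8:46 PM = 11 h 56 min; less 45 min break → 11 h 11 min
Tue: 5:14 AM–4:06 PM = 10 h 52 min
Wed: 9:06 AM–4:35 PM = 7 h 29 min
Thu: 11:21 AM–6:26 PM = 7 h 5 min
Fri: 6:22 AM–12:02 PM = 5 h 40 min; less 75 min break → 4 h 25 min
Sat: 11:17 AM–5:44 PM = 6 h 27 min; less 10 min break → 6 h 17 min
Total: 11 h 11 min + 10 h 52 min + 7 h 29 min + 7 h 5 min + 4 h 25 min + 6 h 17 min = 47 h 19 min.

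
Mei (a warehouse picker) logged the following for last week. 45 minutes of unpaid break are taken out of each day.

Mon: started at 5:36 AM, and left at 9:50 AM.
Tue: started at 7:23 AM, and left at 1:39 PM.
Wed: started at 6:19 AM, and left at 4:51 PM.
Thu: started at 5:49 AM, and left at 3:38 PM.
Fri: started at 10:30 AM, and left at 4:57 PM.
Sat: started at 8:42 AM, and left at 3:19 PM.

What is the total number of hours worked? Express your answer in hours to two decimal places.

39.42 hours

Mon: 5:36 AM–9:50 AM = 4 h 14 min; less 45 min break → 3 h 29 min
Tue: 7:23 AM–1:39 PM = 6 h 16 min; less 45 min break → 5 h 31 min
Wed: 6:19 AM–4:51 PM = 10 h 32 min; less 45 min break → 9 h 47 min
Thu: 5:49 AM–3:38 PM = 9 h 49 min; less 45 min break → 9 h 4 min
Fri: 10:30 AM–4:57 PM = 6 h 27 min; less 45 min break → 5 h 42 min
Sat: 8:42 AM–3:19 PM = 6 h 37 min; less 45 min break → 5 h 52 min
Total: 3 h 29 min + 5 h 31 min + 9 h 47 min + 9 h 4 min + 5 h 42 min + 5 h 52 min = 39 h 25 min.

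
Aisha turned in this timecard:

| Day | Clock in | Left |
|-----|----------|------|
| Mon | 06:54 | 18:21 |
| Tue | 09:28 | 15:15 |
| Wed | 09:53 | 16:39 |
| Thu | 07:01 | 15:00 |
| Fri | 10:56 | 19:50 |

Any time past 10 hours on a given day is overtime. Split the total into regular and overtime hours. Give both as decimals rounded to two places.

Regular 39.43 hours, overtime 1.45 hours

Mon: 06:54–18:21 = 11 h 27 min
Tue: 09:28–15:15 = 5 h 47 min
Wed: 09:53–16:39 = 6 h 46 min
Thu: 07:01–15:00 = 7 h 59 min
Fri: 10:56–19:50 = 8 h 54 min
Mon reg 10 h 0 min / OT 1 h 27 min; Tue reg 5 h 47 min / OT 0 h 0 min; Wed reg 6 h 46 min / OT 0 h 0 min; Thu reg 7 h 59 min / OT 0 h 0 min; Fri reg 8 h 54 min / OT 0 h 0 min.
Totals: regular 39 h 26 min, overtime 1 h 27 min.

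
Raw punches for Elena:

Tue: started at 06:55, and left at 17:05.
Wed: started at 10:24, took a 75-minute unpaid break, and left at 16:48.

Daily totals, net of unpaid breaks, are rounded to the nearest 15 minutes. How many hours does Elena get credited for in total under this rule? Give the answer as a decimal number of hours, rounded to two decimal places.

15.50 hours

Tue: 06:55–17:05 = 10 h 10 min → rounds to 10 h 15 min
Wed: 10:24–16:48 = 6 h 24 min − 75 min = 5 h 9 min → rounds to 5 h 15 min
Total credited: 15 h 30 min.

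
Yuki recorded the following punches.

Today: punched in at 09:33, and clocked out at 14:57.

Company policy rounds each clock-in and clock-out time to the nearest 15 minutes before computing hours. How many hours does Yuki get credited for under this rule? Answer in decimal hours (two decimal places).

5.50 hours

Today: in 09:33→09:30, out 14:57→15:00; 5 h 30 min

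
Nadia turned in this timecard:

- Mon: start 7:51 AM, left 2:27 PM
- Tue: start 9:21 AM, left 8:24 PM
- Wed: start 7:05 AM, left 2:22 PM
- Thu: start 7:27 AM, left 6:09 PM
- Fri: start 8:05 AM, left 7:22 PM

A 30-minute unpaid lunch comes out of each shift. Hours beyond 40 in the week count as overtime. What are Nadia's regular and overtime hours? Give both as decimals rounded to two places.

Regular 40.00 hours, overtime 4.42 hours

Mon: 7:51 AM–2:27 PM = 6 h 36 min; less 30 min break → 6 h 6 min
Tue: 9:21 AM–8:24 PM = 11 h 3 min; less 30 min break → 10 h 33 min
Wed: 7:05 AM–2:22 PM = 7 h 17 min; less 30 min break → 6 h 47 min
Thu: 7:27 AM–6:09 PM = 10 h 42 min; less 30 min break → 10 h 12 min
Fri: 8:05 AM–7:22 PM = 11 h 17 min; less 30 min break → 10 h 47 min
Total worked: 44 h 25 min = 44.42 h.
Threshold 40 h → overtime 4 h 25 min, regular 40 h 0 min.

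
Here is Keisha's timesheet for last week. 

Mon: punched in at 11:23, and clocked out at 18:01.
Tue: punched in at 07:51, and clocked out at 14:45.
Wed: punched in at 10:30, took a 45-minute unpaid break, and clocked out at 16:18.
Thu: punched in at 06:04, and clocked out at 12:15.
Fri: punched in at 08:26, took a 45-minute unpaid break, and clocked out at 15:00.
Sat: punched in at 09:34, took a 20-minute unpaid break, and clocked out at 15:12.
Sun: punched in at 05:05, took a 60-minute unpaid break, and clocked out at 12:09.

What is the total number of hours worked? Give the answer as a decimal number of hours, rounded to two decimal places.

Mon: 11:23–18:01 = 6 h 38 min
Tue: 07:51–14:45 = 6 h 54 min
Wed: 10:30–16:18 = 5 h 48 min; less 45 min break → 5 h 3 min
Thu: 06:04–12:15 = 6 h 11 min
Fri: 08:26–15:00 = 6 h 34 min; less 45 min break → 5 h 49 min
Sat: 09:34–15:12 = 5 h 38 min; less 20 min break → 5 h 18 min
Sun: 05:05–12:09 = 7 h 4 min; less 60 min break → 6 h 4 min
Total: 6 h 38 min + 6 h 54 min + 5 h 3 min + 6 h 11 min + 5 h 49 min + 5 h 18 min + 6 h 4 min = 41 h 57 min.

41.95 hours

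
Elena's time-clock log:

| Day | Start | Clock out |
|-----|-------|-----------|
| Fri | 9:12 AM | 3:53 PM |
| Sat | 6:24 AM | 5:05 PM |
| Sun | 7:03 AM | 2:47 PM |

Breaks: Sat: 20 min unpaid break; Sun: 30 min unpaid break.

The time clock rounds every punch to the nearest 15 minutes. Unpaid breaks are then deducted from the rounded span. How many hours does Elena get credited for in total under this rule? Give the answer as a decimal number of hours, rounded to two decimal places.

Fri: in 9:12 AM→9:15 AM, out 3:53 PM→4:00 PM; 6 h 45 min
Sat: in 6:24 AM→6:30 AM, out 5:05 PM→5:00 PM; 10 h 30 min − 20 min = 10 h 10 min
Sun: in 7:03 AM→7:00 AM, out 2:47 PM→2:45 PM; 7 h 45 min − 30 min = 7 h 15 min
Total credited: 24 h 10 min.

24.17 hours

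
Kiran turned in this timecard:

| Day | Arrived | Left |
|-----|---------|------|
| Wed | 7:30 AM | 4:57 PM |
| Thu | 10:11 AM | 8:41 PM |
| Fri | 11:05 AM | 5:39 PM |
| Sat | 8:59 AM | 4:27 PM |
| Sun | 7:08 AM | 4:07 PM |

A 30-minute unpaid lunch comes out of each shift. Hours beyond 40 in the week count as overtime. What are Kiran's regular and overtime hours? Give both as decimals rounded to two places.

Wed: 7:30 AM–4:57 PM = 9 h 27 min; less 30 min break → 8 h 57 min
Thu: 10:11 AM–8:41 PM = 10 h 30 min; less 30 min break → 10 h 0 min
Fri: 11:05 AM–5:39 PM = 6 h 34 min; less 30 min break → 6 h 4 min
Sat: 8:59 AM–4:27 PM = 7 h 28 min; less 30 min break → 6 h 58 min
Sun: 7:08 AM–4:07 PM = 8 h 59 min; less 30 min break → 8 h 29 min
Total worked: 40 h 28 min = 40.47 h.
Threshold 40 h → overtime 0 h 28 min, regular 40 h 0 min.

Regular 40.00 hours, overtime 0.47 hours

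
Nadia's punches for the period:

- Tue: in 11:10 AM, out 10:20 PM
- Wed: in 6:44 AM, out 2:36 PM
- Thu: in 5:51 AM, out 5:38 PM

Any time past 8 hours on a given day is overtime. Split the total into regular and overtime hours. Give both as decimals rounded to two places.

Regular 23.87 hours, overtime 6.95 hours

Tue: 11:10 AM–10:20 PM = 11 h 10 min
Wed: 6:44 AM–2:36 PM = 7 h 52 min
Thu: 5:51 AM–5:38 PM = 11 h 47 min
Tue reg 8 h 0 min / OT 3 h 10 min; Wed reg 7 h 52 min / OT 0 h 0 min; Thu reg 8 h 0 min / OT 3 h 47 min.
Totals: regular 23 h 52 min, overtime 6 h 57 min.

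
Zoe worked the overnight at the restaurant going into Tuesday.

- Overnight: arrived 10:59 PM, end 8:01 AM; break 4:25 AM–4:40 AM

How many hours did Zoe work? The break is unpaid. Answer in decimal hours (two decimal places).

Overnight: 10:59 PM → midnight = 1 h 1 min; midnight → 8:01 AM = 8 h 1 min; span 9 h 2 min; less 15 min break → 8 h 47 min

8.78 hours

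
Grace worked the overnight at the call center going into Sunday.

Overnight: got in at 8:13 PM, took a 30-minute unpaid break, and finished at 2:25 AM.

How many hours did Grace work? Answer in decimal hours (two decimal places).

5.70 hours

Overnight: 8:13 PM → midnight = 3 h 47 min; midnight → 2:25 AM = 2 h 25 min; span 6 h 12 min; less 30 min break → 5 h 42 min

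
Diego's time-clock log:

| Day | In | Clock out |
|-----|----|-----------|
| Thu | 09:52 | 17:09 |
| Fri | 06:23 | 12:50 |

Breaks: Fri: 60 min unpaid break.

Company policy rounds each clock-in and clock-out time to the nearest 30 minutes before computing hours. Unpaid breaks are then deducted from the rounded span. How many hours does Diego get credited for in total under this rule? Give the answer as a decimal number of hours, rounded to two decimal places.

12.50 hours

Thu: in 09:52→10:00, out 17:09→17:00; 7 h 0 min
Fri: in 06:23→06:30, out 12:50→13:00; 6 h 30 min − 60 min = 5 h 30 min
Total credited: 12 h 30 min.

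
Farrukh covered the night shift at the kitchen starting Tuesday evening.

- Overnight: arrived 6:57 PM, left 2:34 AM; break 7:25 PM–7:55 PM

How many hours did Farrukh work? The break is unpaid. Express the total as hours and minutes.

7 h 7 min

Overnight: 6:57 PM → midnight = 5 h 3 min; midnight → 2:34 AM = 2 h 34 min; span 7 h 37 min; less 30 min break → 7 h 7 min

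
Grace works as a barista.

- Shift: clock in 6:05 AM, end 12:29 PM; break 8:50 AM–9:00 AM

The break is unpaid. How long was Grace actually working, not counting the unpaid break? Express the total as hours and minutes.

Shift: 6:05 AM–12:29 PM = 6 h 24 min; less 10 min break → 6 h 14 min

6 h 14 min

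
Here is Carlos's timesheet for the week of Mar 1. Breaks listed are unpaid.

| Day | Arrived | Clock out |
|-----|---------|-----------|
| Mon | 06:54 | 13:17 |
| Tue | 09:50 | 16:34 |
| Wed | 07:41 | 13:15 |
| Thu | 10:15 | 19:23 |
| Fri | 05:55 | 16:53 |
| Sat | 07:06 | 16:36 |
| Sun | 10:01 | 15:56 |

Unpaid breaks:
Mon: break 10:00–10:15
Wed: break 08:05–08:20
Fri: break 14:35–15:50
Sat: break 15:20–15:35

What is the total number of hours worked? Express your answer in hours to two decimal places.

52.20 hours

Mon: 06:54–13:17 = 6 h 23 min; less 15 min break → 6 h 8 min
Tue: 09:50–16:34 = 6 h 44 min
Wed: 07:41–13:15 = 5 h 34 min; less 15 min break → 5 h 19 min
Thu: 10:15–19:23 = 9 h 8 min
Fri: 05:55–16:53 = 10 h 58 min; less 75 min break → 9 h 43 min
Sat: 07:06–16:36 = 9 h 30 min; less 15 min break → 9 h 15 min
Sun: 10:01–15:56 = 5 h 55 min
Total: 6 h 8 min + 6 h 44 min + 5 h 19 min + 9 h 8 min + 9 h 43 min + 9 h 15 min + 5 h 55 min = 52 h 12 min.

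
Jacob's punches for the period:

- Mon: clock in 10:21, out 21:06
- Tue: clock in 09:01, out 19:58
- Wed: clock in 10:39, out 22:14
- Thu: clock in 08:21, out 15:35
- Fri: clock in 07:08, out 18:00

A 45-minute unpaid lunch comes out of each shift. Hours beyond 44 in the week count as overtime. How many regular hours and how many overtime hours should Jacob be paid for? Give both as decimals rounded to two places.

Mon: 10:21–21:06 = 10 h 45 min; less 45 min break → 10 h 0 min
Tue: 09:01–19:58 = 10 h 57 min; less 45 min break → 10 h 12 min
Wed: 10:39–22:14 = 11 h 35 min; less 45 min break → 10 h 50 min
Thu: 08:21–15:35 = 7 h 14 min; less 45 min break → 6 h 29 min
Fri: 07:08–18:00 = 10 h 52 min; less 45 min break → 10 h 7 min
Total worked: 47 h 38 min = 47.63 h.
Threshold 44 h → overtime 3 h 38 min, regular 44 h 0 min.

Regular 44.00 hours, overtime 3.63 hours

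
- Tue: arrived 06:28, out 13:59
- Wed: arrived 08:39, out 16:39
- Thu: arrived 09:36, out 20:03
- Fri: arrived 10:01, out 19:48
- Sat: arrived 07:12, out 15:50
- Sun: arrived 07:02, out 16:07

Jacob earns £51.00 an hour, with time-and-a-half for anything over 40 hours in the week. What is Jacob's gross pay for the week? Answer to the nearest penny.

£3070.20

Tue: 06:28–13:59 = 7 h 31 min
Wed: 08:39–16:39 = 8 h 0 min
Thu: 09:36–20:03 = 10 h 27 min
Fri: 10:01–19:48 = 9 h 47 min
Sat: 07:12–15:50 = 8 h 38 min
Sun: 07:02–16:07 = 9 h 5 min
Total worked: 53 h 28 min = 3208 min.
Regular 40 h 0 min = 2400 min at £51.00/h; overtime 13 h 28 min = 808 min at £76.50/h.
Pay = (2400 × £51.00 + 808 × £76.50) ÷ 60 = £3070.20.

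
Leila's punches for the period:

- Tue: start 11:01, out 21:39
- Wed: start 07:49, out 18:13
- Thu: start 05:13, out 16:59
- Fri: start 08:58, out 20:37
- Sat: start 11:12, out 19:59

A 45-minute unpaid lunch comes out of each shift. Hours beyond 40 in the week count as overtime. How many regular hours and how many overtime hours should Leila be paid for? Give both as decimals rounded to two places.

Regular 40.00 hours, overtime 9.48 hours

Tue: 11:01–21:39 = 10 h 38 min; less 45 min break → 9 h 53 min
Wed: 07:49–18:13 = 10 h 24 min; less 45 min break → 9 h 39 min
Thu: 05:13–16:59 = 11 h 46 min; less 45 min break → 11 h 1 min
Fri: 08:58–20:37 = 11 h 39 min; less 45 min break → 10 h 54 min
Sat: 11:12–19:59 = 8 h 47 min; less 45 min break → 8 h 2 min
Total worked: 49 h 29 min = 49.48 h.
Threshold 40 h → overtime 9 h 29 min, regular 40 h 0 min.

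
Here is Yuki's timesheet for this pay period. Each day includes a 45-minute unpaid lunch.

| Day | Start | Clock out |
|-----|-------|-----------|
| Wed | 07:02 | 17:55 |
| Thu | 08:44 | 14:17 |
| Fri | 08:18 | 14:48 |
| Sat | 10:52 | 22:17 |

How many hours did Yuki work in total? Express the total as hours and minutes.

31 h 21 min

Wed: 07:02–17:55 = 10 h 53 min; less 45 min break → 10 h 8 min
Thu: 08:44–14:17 = 5 h 33 min; less 45 min break → 4 h 48 min
Fri: 08:18–14:48 = 6 h 30 min; less 45 min break → 5 h 45 min
Sat: 10:52–22:17 = 11 h 25 min; less 45 min break → 10 h 40 min
Total: 10 h 8 min + 4 h 48 min + 5 h 45 min + 10 h 40 min = 31 h 21 min.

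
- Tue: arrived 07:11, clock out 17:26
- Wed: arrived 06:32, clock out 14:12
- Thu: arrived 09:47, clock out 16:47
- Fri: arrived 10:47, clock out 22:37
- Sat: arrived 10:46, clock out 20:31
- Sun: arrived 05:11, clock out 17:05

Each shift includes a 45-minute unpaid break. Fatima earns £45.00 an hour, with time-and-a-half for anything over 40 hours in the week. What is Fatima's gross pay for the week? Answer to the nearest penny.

£2738.25

Tue: 07:11–17:26 = 10 h 15 min; less 45 min break → 9 h 30 min
Wed: 06:32–14:12 = 7 h 40 min; less 45 min break → 6 h 55 min
Thu: 09:47–16:47 = 7 h 0 min; less 45 min break → 6 h 15 min
Fri: 10:47–22:37 = 11 h 50 min; less 45 min break → 11 h 5 min
Sat: 10:46–20:31 = 9 h 45 min; less 45 min break → 9 h 0 min
Sun: 05:11–17:05 = 11 h 54 min; less 45 min break → 11 h 9 min
Total worked: 53 h 54 min = 3234 min.
Regular 40 h 0 min = 2400 min at £45.00/h; overtime 13 h 54 min = 834 min at £67.50/h.
Pay = (2400 × £45.00 + 834 × £67.50) ÷ 60 = £2738.25.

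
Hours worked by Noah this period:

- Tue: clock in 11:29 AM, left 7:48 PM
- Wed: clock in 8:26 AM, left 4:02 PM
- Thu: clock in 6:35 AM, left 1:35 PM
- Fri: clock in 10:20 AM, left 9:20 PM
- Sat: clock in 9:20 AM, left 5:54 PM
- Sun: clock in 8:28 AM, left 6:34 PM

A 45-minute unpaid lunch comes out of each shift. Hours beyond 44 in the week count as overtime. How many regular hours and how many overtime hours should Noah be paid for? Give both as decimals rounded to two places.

Tue: 11:29 AM–7:48 PM = 8 h 19 min; less 45 min break → 7 h 34 min
Wed: 8:26 AM–4:02 PM = 7 h 36 min; less 45 min break → 6 h 51 min
Thu: 6:35 AM–1:35 PM = 7 h 0 min; less 45 min break → 6 h 15 min
Fri: 10:20 AM–9:20 PM = 11 h 0 min; less 45 min break → 10 h 15 min
Sat: 9:20 AM–5:54 PM = 8 h 34 min; less 45 min break → 7 h 49 min
Sun: 8:28 AM–6:34 PM = 10 h 6 min; less 45 min break → 9 h 21 min
Total worked: 48 h 5 min = 48.08 h.
Threshold 44 h → overtime 4 h 5 min, regular 44 h 0 min.

Regular 44.00 hours, overtime 4.08 hours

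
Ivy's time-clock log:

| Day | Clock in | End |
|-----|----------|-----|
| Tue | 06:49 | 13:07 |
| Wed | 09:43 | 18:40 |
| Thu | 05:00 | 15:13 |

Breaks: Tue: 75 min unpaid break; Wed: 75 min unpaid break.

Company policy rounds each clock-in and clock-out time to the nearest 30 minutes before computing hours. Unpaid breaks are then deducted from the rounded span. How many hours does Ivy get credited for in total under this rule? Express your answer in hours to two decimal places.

Tue: in 06:49→07:00, out 13:07→13:00; 6 h 0 min − 75 min = 4 h 45 min
Wed: in 09:43→09:30, out 18:40→18:30; 9 h 0 min − 75 min = 7 h 45 min
Thu: in 05:00→05:00, out 15:13→15:00; 10 h 0 min
Total credited: 22 h 30 min.

22.50 hours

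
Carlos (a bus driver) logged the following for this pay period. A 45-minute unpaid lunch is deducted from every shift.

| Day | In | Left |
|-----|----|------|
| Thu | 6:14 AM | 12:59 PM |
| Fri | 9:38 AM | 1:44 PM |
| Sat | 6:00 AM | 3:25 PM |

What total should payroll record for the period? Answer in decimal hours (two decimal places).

18.02 hours

Thu: 6:14 AM–12:59 PM = 6 h 45 min; less 45 min break → 6 h 0 min
Fri: 9:38 AM–1:44 PM = 4 h 6 min; less 45 min break → 3 h 21 min
Sat: 6:00 AM–3:25 PM = 9 h 25 min; less 45 min break → 8 h 40 min
Total: 6 h 0 min + 3 h 21 min + 8 h 40 min = 18 h 1 min.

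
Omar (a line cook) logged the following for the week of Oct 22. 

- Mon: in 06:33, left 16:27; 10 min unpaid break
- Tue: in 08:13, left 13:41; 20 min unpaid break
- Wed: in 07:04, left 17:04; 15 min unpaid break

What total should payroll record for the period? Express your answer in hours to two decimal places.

Mon: 06:33–16:27 = 9 h 54 min; less 10 min break → 9 h 44 min
Tue: 08:13–13:41 = 5 h 28 min; less 20 min break → 5 h 8 min
Wed: 07:04–17:04 = 10 h 0 min; less 15 min break → 9 h 45 min
Total: 9 h 44 min + 5 h 8 min + 9 h 45 min = 24 h 37 min.

24.62 hours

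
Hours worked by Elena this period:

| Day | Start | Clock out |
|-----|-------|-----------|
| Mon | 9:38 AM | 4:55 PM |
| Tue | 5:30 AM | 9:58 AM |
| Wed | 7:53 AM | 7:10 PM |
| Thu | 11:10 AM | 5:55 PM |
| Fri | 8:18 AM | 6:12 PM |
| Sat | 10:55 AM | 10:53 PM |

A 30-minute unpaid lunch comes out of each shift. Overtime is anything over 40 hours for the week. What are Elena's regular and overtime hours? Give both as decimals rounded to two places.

Regular 40.00 hours, overtime 8.65 hours

Mon: 9:38 AM–4:55 PM = 7 h 17 min; less 30 min break → 6 h 47 min
Tue: 5:30 AM–9:58 AM = 4 h 28 min; less 30 min break → 3 h 58 min
Wed: 7:53 AM–7:10 PM = 11 h 17 min; less 30 min break → 10 h 47 min
Thu: 11:10 AM–5:55 PM = 6 h 45 min; less 30 min break → 6 h 15 min
Fri: 8:18 AM–6:12 PM = 9 h 54 min; less 30 min break → 9 h 24 min
Sat: 10:55 AM–10:53 PM = 11 h 58 min; less 30 min break → 11 h 28 min
Total worked: 48 h 39 min = 48.65 h.
Threshold 40 h → overtime 8 h 39 min, regular 40 h 0 min.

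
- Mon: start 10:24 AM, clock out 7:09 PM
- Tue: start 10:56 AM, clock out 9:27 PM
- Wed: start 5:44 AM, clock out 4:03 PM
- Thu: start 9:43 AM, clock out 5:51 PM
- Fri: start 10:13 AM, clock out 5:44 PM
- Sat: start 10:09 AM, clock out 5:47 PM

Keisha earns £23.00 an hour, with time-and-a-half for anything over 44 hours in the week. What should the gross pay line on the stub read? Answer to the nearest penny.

Mon: 10:24 AM–7:09 PM = 8 h 45 min
Tue: 10:56 AM–9:27 PM = 10 h 31 min
Wed: 5:44 AM–4:03 PM = 10 h 19 min
Thu: 9:43 AM–5:51 PM = 8 h 8 min
Fri: 10:13 AM–5:44 PM = 7 h 31 min
Sat: 10:09 AM–5:47 PM = 7 h 38 min
Total worked: 52 h 52 min = 3172 min.
Regular 44 h 0 min = 2640 min at £23.00/h; overtime 8 h 52 min = 532 min at £34.50/h.
Pay = (2640 × £23.00 + 532 × £34.50) ÷ 60 = £1317.90.

£1317.90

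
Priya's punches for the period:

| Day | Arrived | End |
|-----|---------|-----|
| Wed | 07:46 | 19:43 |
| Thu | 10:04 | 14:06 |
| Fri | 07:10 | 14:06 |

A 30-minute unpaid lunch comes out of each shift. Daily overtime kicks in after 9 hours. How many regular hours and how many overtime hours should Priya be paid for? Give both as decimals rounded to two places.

Regular 18.97 hours, overtime 2.45 hours

Wed: 07:46–19:43 = 11 h 57 min; less 30 min break → 11 h 27 min
Thu: 10:04–14:06 = 4 h 2 min; less 30 min break → 3 h 32 min
Fri: 07:10–14:06 = 6 h 56 min; less 30 min break → 6 h 26 min
Wed reg 9 h 0 min / OT 2 h 27 min; Thu reg 3 h 32 min / OT 0 h 0 min; Fri reg 6 h 26 min / OT 0 h 0 min.
Totals: regular 18 h 58 min, overtime 2 h 27 min.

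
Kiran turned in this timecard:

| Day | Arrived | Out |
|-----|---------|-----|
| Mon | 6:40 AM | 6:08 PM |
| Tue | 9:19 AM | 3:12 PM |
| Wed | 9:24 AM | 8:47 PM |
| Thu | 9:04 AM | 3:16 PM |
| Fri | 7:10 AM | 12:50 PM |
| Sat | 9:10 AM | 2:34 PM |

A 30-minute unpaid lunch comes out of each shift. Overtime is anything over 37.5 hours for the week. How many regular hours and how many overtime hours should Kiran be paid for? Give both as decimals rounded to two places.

Regular 37.50 hours, overtime 5.50 hours

Mon: 6:40 AM–6:08 PM = 11 h 28 min; less 30 min break → 10 h 58 min
Tue: 9:19 AM–3:12 PM = 5 h 53 min; less 30 min break → 5 h 23 min
Wed: 9:24 AM–8:47 PM = 11 h 23 min; less 30 min break → 10 h 53 min
Thu: 9:04 AM–3:16 PM = 6 h 12 min; less 30 min break → 5 h 42 min
Fri: 7:10 AM–12:50 PM = 5 h 40 min; less 30 min break → 5 h 10 min
Sat: 9:10 AM–2:34 PM = 5 h 24 min; less 30 min break → 4 h 54 min
Total worked: 43 h 0 min = 43.00 h.
Threshold 37.5 h → overtime 5 h 30 min, regular 37 h 30 min.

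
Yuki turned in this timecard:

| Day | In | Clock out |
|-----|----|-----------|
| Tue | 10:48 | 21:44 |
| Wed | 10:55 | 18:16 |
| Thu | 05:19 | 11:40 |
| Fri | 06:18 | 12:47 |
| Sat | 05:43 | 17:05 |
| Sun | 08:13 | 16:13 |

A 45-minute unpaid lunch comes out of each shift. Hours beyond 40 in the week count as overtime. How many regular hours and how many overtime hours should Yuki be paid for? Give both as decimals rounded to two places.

Regular 40.00 hours, overtime 5.98 hours

Tue: 10:48–21:44 = 10 h 56 min; less 45 min break → 10 h 11 min
Wed: 10:55–18:16 = 7 h 21 min; less 45 min break → 6 h 36 min
Thu: 05:19–11:40 = 6 h 21 min; less 45 min break → 5 h 36 min
Fri: 06:18–12:47 = 6 h 29 min; less 45 min break → 5 h 44 min
Sat: 05:43–17:05 = 11 h 22 min; less 45 min break → 10 h 37 min
Sun: 08:13–16:13 = 8 h 0 min; less 45 min break → 7 h 15 min
Total worked: 45 h 59 min = 45.98 h.
Threshold 40 h → overtime 5 h 59 min, regular 40 h 0 min.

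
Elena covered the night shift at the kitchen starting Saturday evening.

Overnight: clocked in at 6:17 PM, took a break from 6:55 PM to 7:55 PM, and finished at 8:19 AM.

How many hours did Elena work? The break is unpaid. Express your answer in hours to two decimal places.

Overnight: 6:17 PM → midnight = 5 h 43 min; midnight → 8:19 AM = 8 h 19 min; span 14 h 2 min; less 60 min break → 13 h 2 min

13.03 hours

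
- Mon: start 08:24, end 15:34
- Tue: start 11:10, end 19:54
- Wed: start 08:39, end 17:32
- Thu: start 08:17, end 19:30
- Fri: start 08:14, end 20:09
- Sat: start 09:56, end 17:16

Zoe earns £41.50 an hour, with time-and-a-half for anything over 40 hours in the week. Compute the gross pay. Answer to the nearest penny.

Mon: 08:24–15:34 = 7 h 10 min
Tue: 11:10–19:54 = 8 h 44 min
Wed: 08:39–17:32 = 8 h 53 min
Thu: 08:17–19:30 = 11 h 13 min
Fri: 08:14–20:09 = 11 h 55 min
Sat: 09:56–17:16 = 7 h 20 min
Total worked: 55 h 15 min = 3315 min.
Regular 40 h 0 min = 2400 min at £41.50/h; overtime 15 h 15 min = 915 min at £62.25/h.
Pay = (2400 × £41.50 + 915 × £62.25) ÷ 60 = £2609.31.

£2609.31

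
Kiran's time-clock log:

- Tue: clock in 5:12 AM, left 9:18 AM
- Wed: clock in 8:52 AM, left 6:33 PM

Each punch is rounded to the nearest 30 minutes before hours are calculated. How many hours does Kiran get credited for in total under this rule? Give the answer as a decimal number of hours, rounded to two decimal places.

Tue: in 5:12 AM→5:00 AM, out 9:18 AM→9:30 AM; 4 h 30 min
Wed: in 8:52 AM→9:00 AM, out 6:33 PM→6:30 PM; 9 h 30 min
Total credited: 14 h 0 min.

14.00 hours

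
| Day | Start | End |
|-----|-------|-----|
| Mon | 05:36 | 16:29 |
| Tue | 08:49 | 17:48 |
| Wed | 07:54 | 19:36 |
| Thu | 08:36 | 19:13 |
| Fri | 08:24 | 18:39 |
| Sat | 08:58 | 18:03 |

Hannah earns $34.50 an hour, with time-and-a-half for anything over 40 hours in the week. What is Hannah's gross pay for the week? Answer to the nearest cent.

Mon: 05:36–16:29 = 10 h 53 min
Tue: 08:49–17:48 = 8 h 59 min
Wed: 07:54–19:36 = 11 h 42 min
Thu: 08:36–19:13 = 10 h 37 min
Fri: 08:24–18:39 = 10 h 15 min
Sat: 08:58–18:03 = 9 h 5 min
Total worked: 61 h 31 min = 3691 min.
Regular 40 h 0 min = 2400 min at $34.50/h; overtime 21 h 31 min = 1291 min at $51.75/h.
Pay = (2400 × $34.50 + 1291 × $51.75) ÷ 60 = $2493.49.

$2493.49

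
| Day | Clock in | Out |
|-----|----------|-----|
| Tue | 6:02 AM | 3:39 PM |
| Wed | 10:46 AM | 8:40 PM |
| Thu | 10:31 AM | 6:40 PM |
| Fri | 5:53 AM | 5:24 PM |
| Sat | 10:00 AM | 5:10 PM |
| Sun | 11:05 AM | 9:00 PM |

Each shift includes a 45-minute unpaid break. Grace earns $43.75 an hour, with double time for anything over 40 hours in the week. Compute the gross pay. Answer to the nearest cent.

$2779.58

Tue: 6:02 AM–3:39 PM = 9 h 37 min; less 45 min break → 8 h 52 min
Wed: 10:46 AM–8:40 PM = 9 h 54 min; less 45 min break → 9 h 9 min
Thu: 10:31 AM–6:40 PM = 8 h 9 min; less 45 min break → 7 h 24 min
Fri: 5:53 AM–5:24 PM = 11 h 31 min; less 45 min break → 10 h 46 min
Sat: 10:00 AM–5:10 PM = 7 h 10 min; less 45 min break → 6 h 25 min
Sun: 11:05 AM–9:00 PM = 9 h 55 min; less 45 min break → 9 h 10 min
Total worked: 51 h 46 min = 3106 min.
Regular 40 h 0 min = 2400 min at $43.75/h; overtime 11 h 46 min = 706 min at $87.50/h.
Pay = (2400 × $43.75 + 706 × $87.50) ÷ 60 = $2779.58.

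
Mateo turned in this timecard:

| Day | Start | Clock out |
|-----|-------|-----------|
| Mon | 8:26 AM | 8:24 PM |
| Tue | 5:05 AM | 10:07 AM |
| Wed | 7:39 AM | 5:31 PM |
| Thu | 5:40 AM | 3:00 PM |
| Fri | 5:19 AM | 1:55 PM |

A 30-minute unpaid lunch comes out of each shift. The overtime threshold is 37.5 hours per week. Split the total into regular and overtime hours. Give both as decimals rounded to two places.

Mon: 8:26 AM–8:24 PM = 11 h 58 min; less 30 min break → 11 h 28 min
Tue: 5:05 AM–10:07 AM = 5 h 2 min; less 30 min break → 4 h 32 min
Wed: 7:39 AM–5:31 PM = 9 h 52 min; less 30 min break → 9 h 22 min
Thu: 5:40 AM–3:00 PM = 9 h 20 min; less 30 min break → 8 h 50 min
Fri: 5:19 AM–1:55 PM = 8 h 36 min; less 30 min break → 8 h 6 min
Total worked: 42 h 18 min = 42.30 h.
Threshold 37.5 h → overtime 4 h 48 min, regular 37 h 30 min.

Regular 37.50 hours, overtime 4.80 hours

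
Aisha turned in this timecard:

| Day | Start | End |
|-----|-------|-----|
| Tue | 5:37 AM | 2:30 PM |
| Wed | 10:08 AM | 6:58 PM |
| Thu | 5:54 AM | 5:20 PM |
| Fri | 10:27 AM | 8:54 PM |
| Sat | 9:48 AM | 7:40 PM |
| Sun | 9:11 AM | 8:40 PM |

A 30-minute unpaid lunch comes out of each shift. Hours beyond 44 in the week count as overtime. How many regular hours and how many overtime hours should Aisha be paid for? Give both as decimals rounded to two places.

Regular 44.00 hours, overtime 13.95 hours

Tue: 5:37 AM–2:30 PM = 8 h 53 min; less 30 min break → 8 h 23 min
Wed: 10:08 AM–6:58 PM = 8 h 50 min; less 30 min break → 8 h 20 min
Thu: 5:54 AM–5:20 PM = 11 h 26 min; less 30 min break → 10 h 56 min
Fri: 10:27 AM–8:54 PM = 10 h 27 min; less 30 min break → 9 h 57 min
Sat: 9:48 AM–7:40 PM = 9 h 52 min; less 30 min break → 9 h 22 min
Sun: 9:11 AM–8:40 PM = 11 h 29 min; less 30 min break → 10 h 59 min
Total worked: 57 h 57 min = 57.95 h.
Threshold 44 h → overtime 13 h 57 min, regular 44 h 0 min.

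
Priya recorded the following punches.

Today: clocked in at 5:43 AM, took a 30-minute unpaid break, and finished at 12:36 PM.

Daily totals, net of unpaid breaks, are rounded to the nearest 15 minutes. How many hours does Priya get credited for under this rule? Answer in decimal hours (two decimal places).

6.50 hours

Today: 5:43 AM–12:36 PM = 6 h 53 min − 30 min = 6 h 23 min → rounds to 6 h 30 min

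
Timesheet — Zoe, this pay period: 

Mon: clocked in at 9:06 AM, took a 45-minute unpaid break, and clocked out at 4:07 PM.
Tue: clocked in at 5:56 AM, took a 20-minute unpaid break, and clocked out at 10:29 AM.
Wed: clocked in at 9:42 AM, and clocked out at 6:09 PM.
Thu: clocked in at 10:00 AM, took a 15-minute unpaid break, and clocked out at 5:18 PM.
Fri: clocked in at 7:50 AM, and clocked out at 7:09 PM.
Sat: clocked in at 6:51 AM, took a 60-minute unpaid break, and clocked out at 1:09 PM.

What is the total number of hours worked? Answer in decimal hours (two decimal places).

Mon: 9:06 AM–4:07 PM = 7 h 1 min; less 45 min break → 6 h 16 min
Tue: 5:56 AM–10:29 AM = 4 h 33 min; less 20 min break → 4 h 13 min
Wed: 9:42 AM–6:09 PM = 8 h 27 min
Thu: 10:00 AM–5:18 PM = 7 h 18 min; less 15 min break → 7 h 3 min
Fri: 7:50 AM–7:09 PM = 11 h 19 min
Sat: 6:51 AM–1:09 PM = 6 h 18 min; less 60 min break → 5 h 18 min
Total: 6 h 16 min + 4 h 13 min + 8 h 27 min + 7 h 3 min + 11 h 19 min + 5 h 18 min = 42 h 36 min.

42.60 hours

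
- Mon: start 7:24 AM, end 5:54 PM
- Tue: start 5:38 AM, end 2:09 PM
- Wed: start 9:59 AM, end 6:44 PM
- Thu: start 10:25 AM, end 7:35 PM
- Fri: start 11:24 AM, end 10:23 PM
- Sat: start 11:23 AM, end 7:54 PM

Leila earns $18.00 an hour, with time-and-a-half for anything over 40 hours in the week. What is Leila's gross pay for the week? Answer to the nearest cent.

Mon: 7:24 AM–5:54 PM = 10 h 30 min
Tue: 5:38 AM–2:09 PM = 8 h 31 min
Wed: 9:59 AM–6:44 PM = 8 h 45 min
Thu: 10:25 AM–7:35 PM = 9 h 10 min
Fri: 11:24 AM–10:23 PM = 10 h 59 min
Sat: 11:23 AM–7:54 PM = 8 h 31 min
Total worked: 56 h 26 min = 3386 min.
Regular 40 h 0 min = 2400 min at $18.00/h; overtime 16 h 26 min = 986 min at $27.00/h.
Pay = (2400 × $18.00 + 986 × $27.00) ÷ 60 = $1163.70.

$1163.70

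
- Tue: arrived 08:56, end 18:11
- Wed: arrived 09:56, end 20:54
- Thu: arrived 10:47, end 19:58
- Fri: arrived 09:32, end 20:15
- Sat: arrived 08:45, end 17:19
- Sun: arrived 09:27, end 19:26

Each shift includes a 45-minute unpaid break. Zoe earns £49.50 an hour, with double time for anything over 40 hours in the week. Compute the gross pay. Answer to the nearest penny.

Tue: 08:56–18:11 = 9 h 15 min; less 45 min break → 8 h 30 min
Wed: 09:56–20:54 = 10 h 58 min; less 45 min break → 10 h 13 min
Thu: 10:47–19:58 = 9 h 11 min; less 45 min break → 8 h 26 min
Fri: 09:32–20:15 = 10 h 43 min; less 45 min break → 9 h 58 min
Sat: 08:45–17:19 = 8 h 34 min; less 45 min break → 7 h 49 min
Sun: 09:27–19:26 = 9 h 59 min; less 45 min break → 9 h 14 min
Total worked: 54 h 10 min = 3250 min.
Regular 40 h 0 min = 2400 min at £49.50/h; overtime 14 h 10 min = 850 min at £99.00/h.
Pay = (2400 × £49.50 + 850 × £99.00) ÷ 60 = £3382.50.

£3382.50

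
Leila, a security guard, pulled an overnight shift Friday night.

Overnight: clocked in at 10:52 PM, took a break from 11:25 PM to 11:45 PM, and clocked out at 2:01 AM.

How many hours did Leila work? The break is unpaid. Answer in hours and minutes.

Overnight: 10:52 PM → midnight = 1 h 8 min; midnight → 2:01 AM = 2 h 1 min; span 3 h 9 min; less 20 min break → 2 h 49 min

2 h 49 min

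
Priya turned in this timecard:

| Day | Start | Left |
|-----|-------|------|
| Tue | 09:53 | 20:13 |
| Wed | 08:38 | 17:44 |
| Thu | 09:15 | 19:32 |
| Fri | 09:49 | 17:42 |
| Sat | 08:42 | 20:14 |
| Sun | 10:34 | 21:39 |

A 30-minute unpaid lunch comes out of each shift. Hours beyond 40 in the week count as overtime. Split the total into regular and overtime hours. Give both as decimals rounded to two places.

Tue: 09:53–20:13 = 10 h 20 min; less 30 min break → 9 h 50 min
Wed: 08:38–17:44 = 9 h 6 min; less 30 min break → 8 h 36 min
Thu: 09:15–19:32 = 10 h 17 min; less 30 min break → 9 h 47 min
Fri: 09:49–17:42 = 7 h 53 min; less 30 min break → 7 h 23 min
Sat: 08:42–20:14 = 11 h 32 min; less 30 min break → 11 h 2 min
Sun: 10:34–21:39 = 11 h 5 min; less 30 min break → 10 h 35 min
Total worked: 57 h 13 min = 57.22 h.
Threshold 40 h → overtime 17 h 13 min, regular 40 h 0 min.

Regular 40.00 hours, overtime 17.22 hours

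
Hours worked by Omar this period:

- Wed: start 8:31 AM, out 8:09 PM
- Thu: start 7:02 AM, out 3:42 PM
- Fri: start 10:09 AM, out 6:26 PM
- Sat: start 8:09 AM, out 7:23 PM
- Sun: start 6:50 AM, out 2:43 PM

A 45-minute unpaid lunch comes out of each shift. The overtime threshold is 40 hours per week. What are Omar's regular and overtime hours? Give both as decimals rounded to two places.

Wed: 8:31 AM–8:09 PM = 11 h 38 min; less 45 min break → 10 h 53 min
Thu: 7:02 AM–3:42 PM = 8 h 40 min; less 45 min break → 7 h 55 min
Fri: 10:09 AM–6:26 PM = 8 h 17 min; less 45 min break → 7 h 32 min
Sat: 8:09 AM–7:23 PM = 11 h 14 min; less 45 min break → 10 h 29 min
Sun: 6:50 AM–2:43 PM = 7 h 53 min; less 45 min break → 7 h 8 min
Total worked: 43 h 57 min = 43.95 h.
Threshold 40 h → overtime 3 h 57 min, regular 40 h 0 min.

Regular 40.00 hours, overtime 3.95 hours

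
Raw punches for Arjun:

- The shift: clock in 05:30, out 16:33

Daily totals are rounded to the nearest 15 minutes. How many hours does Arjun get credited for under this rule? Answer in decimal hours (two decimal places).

The shift: 05:30–16:33 = 11 h 3 min → rounds to 11 h 0 min

11.00 hours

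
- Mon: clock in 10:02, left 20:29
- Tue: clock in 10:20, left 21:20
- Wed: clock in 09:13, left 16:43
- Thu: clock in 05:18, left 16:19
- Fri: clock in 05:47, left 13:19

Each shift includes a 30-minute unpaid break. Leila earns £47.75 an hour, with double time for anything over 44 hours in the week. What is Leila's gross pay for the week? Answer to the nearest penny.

Mon: 10:02–20:29 = 10 h 27 min; less 30 min break → 9 h 57 min
Tue: 10:20–21:20 = 11 h 0 min; less 30 min break → 10 h 30 min
Wed: 09:13–16:43 = 7 h 30 min; less 30 min break → 7 h 0 min
Thu: 05:18–16:19 = 11 h 1 min; less 30 min break → 10 h 31 min
Fri: 05:47–13:19 = 7 h 32 min; less 30 min break → 7 h 2 min
Total worked: 45 h 0 min = 2700 min.
Regular 44 h 0 min = 2640 min at £47.75/h; overtime 1 h 0 min = 60 min at £95.50/h.
Pay = (2640 × £47.75 + 60 × £95.50) ÷ 60 = £2196.50.

£2196.50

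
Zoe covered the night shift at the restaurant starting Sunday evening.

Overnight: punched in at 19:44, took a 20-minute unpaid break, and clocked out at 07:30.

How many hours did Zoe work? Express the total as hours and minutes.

11 h 26 min

Overnight: 19:44 → midnight = 4 h 16 min; midnight → 07:30 = 7 h 30 min; span 11 h 46 min; less 20 min break → 11 h 26 min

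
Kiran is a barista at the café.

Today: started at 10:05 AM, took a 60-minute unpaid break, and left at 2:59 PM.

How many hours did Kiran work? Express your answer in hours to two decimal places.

Today: 10:05 AM–2:59 PM = 4 h 54 min; less 60 min break → 3 h 54 min

3.90 hours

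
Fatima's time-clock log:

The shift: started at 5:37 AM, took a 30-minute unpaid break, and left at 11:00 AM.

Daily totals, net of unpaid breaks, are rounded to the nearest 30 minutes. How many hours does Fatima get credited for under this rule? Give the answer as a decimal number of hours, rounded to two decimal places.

5.00 hours

The shift: 5:37 AM–11:00 AM = 5 h 23 min − 30 min = 4 h 53 min → rounds to 5 h 0 min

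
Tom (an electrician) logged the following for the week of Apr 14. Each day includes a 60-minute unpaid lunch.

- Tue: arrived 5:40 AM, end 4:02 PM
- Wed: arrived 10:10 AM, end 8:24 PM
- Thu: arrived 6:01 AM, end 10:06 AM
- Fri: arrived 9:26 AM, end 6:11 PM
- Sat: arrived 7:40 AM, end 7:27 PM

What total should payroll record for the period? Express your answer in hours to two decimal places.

Tue: 5:40 AM–4:02 PM = 10 h 22 min; less 60 min break → 9 h 22 min
Wed: 10:10 AM–8:24 PM = 10 h 14 min; less 60 min break → 9 h 14 min
Thu: 6:01 AM–10:06 AM = 4 h 5 min; less 60 min break → 3 h 5 min
Fri: 9:26 AM–6:11 PM = 8 h 45 min; less 60 min break → 7 h 45 min
Sat: 7:40 AM–7:27 PM = 11 h 47 min; less 60 min break → 10 h 47 min
Total: 9 h 22 min + 9 h 14 min + 3 h 5 min + 7 h 45 min + 10 h 47 min = 40 h 13 min.

40.22 hours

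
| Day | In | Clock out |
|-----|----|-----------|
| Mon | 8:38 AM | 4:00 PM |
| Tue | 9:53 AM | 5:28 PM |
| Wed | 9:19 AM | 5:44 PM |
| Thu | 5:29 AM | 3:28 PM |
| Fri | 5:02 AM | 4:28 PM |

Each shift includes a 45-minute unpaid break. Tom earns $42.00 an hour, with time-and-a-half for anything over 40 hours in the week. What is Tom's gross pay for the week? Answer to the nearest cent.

Mon: 8:38 AM–4:00 PM = 7 h 22 min; less 45 min break → 6 h 37 min
Tue: 9:53 AM–5:28 PM = 7 h 35 min; less 45 min break → 6 h 50 min
Wed: 9:19 AM–5:44 PM = 8 h 25 min; less 45 min break → 7 h 40 min
Thu: 5:29 AM–3:28 PM = 9 h 59 min; less 45 min break → 9 h 14 min
Fri: 5:02 AM–4:28 PM = 11 h 26 min; less 45 min break → 10 h 41 min
Total worked: 41 h 2 min = 2462 min.
Regular 40 h 0 min = 2400 min at $42.00/h; overtime 1 h 2 min = 62 min at $63.00/h.
Pay = (2400 × $42.00 + 62 × $63.00) ÷ 60 = $1745.10.

$1745.10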